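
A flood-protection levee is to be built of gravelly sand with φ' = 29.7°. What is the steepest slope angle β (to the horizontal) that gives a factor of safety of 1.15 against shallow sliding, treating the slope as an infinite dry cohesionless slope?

For an infinite dry cohesionless slope FS = tanφ'/tanβ, so tanβ = tanφ' / FS.
tanβ = tan29.7° / 1.15 = 0.5704 / 1.15 = 0.4960
β = arctan(0.4960) = 26.38°

β = 26.4°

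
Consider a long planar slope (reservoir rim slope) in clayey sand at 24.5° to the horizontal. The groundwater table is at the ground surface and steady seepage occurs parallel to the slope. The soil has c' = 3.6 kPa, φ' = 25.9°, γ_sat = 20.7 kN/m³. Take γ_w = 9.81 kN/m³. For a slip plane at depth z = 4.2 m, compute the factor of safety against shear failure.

FS = 0.67

With seepage parallel to the slope and the water table at the surface, the effective normal stress on the slip plane uses the buoyant unit weight γ' = γ_sat − γ_w while the driving shear stress uses γ_sat:
FS = [c' + γ' z cos²β tanφ'] / [γ_sat z sinβ cosβ]
γ' = 20.7 − 9.81 = 10.89 kN/m³
Numerator = 3.6 + 10.89·4.2·cos²24.5°·tan25.9° = 3.6 + 10.89·4.2·0.8280·0.4856 = 21.990 kPa
Denominator = 20.7·4.2·sin24.5°·cos24.5° = 20.7·4.2·0.4147·0.9100 = 32.807 kPa
FS = 21.990 / 32.807 = 0.670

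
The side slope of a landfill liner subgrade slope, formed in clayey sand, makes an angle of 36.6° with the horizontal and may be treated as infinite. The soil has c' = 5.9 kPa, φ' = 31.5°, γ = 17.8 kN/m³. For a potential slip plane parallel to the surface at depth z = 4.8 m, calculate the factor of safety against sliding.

FS = 0.97

For an infinite slope with a slip plane parallel to the surface (no pore pressure): FS = [c' + γz cos²β tanφ'] / [γz sinβ cosβ].
γz = 17.8·4.8 = 85.44 kN/m²
Numerator = 5.9 + 85.44·cos²36.6°·tan31.5° = 5.9 + 85.44·0.6445·0.6128 = 39.645 kPa
Denominator = 85.44·sin36.6°·cos36.6° = 85.44·0.5962·0.8028 = 40.897 kPa
FS = 39.645 / 40.897 = 0.969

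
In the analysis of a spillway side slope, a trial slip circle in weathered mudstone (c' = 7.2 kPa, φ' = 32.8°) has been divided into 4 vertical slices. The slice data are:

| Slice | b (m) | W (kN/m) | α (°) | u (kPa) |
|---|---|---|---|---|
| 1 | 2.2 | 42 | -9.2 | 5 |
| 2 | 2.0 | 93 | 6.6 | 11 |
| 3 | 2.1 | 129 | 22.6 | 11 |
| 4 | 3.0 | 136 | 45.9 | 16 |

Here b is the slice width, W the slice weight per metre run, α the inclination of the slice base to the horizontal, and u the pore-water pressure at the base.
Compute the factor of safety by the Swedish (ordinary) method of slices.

Ordinary method of slices: FS = Σ[c'·Δl_i + (W_i cosα_i − u_i·Δl_i)·tanφ'] / Σ W_i sinα_i, with Δl_i = b_i / cosα_i.
Slice 1: Δl = 2.2/cos(-9.2°) = 2.229 m; N'_1 = 42·cos(-9.2°) − 5·2.229 = 30.3; c'Δl = 16.05; W sinα = -6.7
Slice 2: Δl = 2.0/cos6.6° = 2.013 m; N'_2 = 93·cos6.6° − 11·2.013 = 70.2; c'Δl = 14.50; W sinα = 10.7
Slice 3: Δl = 2.1/cos22.6° = 2.275 m; N'_3 = 129·cos22.6° − 11·2.275 = 94.1; c'Δl = 16.38; W sinα = 49.6
Slice 4: Δl = 3.0/cos45.9° = 4.311 m; N'_4 = 136·cos45.9° − 16·4.311 = 25.7; c'Δl = 31.04; W sinα = 97.7
Σc'Δl = 78.0 kN/m; ΣN' = 220.3 kN/m; ΣW sinα = 151.2 kN/m
Resisting = 78.0 + 220.3·tan32.8° = 78.0 + 142.0 = 219.9 kN/m
FS = 219.9 / 151.2 = 1.454

FS = 1.45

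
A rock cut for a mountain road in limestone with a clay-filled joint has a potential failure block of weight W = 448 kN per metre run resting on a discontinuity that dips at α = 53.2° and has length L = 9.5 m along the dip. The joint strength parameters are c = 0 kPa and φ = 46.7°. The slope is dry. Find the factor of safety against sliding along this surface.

Resolving the block weight along and normal to the plane and applying the Mohr–Coulomb strength on the joint:
N' = W cosα = 448·cos53.2° = 268.4 kN/m
Driving force T = W sinα = 448·sin53.2° = 358.7 kN/m
Resisting force R = c·L + N'·tanφ = 0·9.5 + 268.4·tan46.7° = 0.0 + 284.8 = 284.8 kN/m
FS = R / T = 284.8 / 358.7 = 0.794

FS = 0.79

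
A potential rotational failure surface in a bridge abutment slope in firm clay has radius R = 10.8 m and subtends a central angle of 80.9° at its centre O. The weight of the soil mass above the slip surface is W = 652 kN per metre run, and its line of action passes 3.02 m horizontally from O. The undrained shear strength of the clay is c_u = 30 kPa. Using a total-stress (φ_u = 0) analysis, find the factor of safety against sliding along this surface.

FS = 2.51

Taking moments about the centre O, the resisting moment is provided by the undrained shear strength acting along the arc:
Arc length L_a = R·θ = 10.8·(80.9°·π/180) = 10.8·1.4120 = 15.25 m
M_R = c_u·L_a·R = 30·15.25·10.8 = 4940.8 kN·m/m
M_D = W·d = 652·3.02 = 1969.0 kN·m/m
FS = M_R / M_D = 4940.8 / 1969.0 = 2.509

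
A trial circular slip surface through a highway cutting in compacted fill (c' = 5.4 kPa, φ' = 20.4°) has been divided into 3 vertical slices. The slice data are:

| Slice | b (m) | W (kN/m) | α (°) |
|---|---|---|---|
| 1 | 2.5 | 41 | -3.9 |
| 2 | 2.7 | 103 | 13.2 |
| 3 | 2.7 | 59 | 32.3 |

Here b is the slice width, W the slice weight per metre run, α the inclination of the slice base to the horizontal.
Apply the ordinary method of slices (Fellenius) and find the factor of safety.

Ordinary method of slices: FS = Σ[c'·Δl_i + (W_i cosα_i)·tanφ'] / Σ W_i sinα_i, with Δl_i = b_i / cosα_i.
Slice 1: Δl = 2.5/cos(-3.9°) = 2.506 m; N'_1 = 41·cos(-3.9°) = 40.9; c'Δl = 13.53; W sinα = -2.8
Slice 2: Δl = 2.7/cos13.2° = 2.773 m; N'_2 = 103·cos13.2° = 100.3; c'Δl = 14.98; W sinα = 23.5
Slice 3: Δl = 2.7/cos32.3° = 3.194 m; N'_3 = 59·cos32.3° = 49.9; c'Δl = 17.25; W sinα = 31.5
Σc'Δl = 45.8 kN/m; ΣN' = 191.1 kN/m; ΣW sinα = 52.3 kN/m
Resisting = 45.8 + 191.1·tan20.4° = 45.8 + 71.1 = 116.8 kN/m
FS = 116.8 / 52.3 = 2.235

FS = 2.24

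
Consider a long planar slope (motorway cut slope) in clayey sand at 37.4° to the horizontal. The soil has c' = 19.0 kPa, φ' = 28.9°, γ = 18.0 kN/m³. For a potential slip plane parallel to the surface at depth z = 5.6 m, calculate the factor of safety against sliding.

FS = 1.11

For an infinite slope with a slip plane parallel to the surface (no pore pressure): FS = [c' + γz cos²β tanφ'] / [γz sinβ cosβ].
γz = 18.0·5.6 = 100.80 kN/m²
Numerator = 19.0 + 100.80·cos²37.4°·tan28.9° = 19.0 + 100.80·0.6311·0.5520 = 54.117 kPa
Denominator = 100.80·sin37.4°·cos37.4° = 100.80·0.6074·0.7944 = 48.637 kPa
FS = 54.117 / 48.637 = 1.113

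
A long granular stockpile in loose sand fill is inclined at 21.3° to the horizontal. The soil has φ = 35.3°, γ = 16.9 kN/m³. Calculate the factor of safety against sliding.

FS = 1.82

For a dry cohesionless infinite slope the factor of safety is FS = tanφ / tanβ.
FS = tan35.3° / tan21.3° = 0.7080 / 0.3899 = 1.816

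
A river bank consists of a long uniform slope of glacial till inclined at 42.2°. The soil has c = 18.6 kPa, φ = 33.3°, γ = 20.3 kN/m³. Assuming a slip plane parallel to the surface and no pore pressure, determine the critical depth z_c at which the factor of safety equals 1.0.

z_c = 6.68 m

Setting FS = 1.00 in FS = [c + γz cos²β tanφ] / [γz sinβ cosβ] and solving for z:
z = c / [γ cosβ (FS·sinβ − cosβ·tanφ)]
  = 18.6 / [20.3·cos42.2°·(1.00·sin42.2° − cos42.2°·tan33.3°)]
  = 18.6 / [20.3·0.7408·(1.00·0.6717 − 0.7408·0.6569)]
  = 18.6 / 2.7836 = 6.682 m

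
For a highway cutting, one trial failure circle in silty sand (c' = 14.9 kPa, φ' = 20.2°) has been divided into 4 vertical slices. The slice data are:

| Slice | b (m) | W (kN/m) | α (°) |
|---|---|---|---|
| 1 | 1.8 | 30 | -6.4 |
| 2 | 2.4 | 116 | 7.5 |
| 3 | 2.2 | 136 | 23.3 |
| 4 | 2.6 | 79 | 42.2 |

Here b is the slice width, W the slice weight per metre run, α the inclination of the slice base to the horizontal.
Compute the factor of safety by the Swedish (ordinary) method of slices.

Ordinary method of slices: FS = Σ[c'·Δl_i + (W_i cosα_i)·tanφ'] / Σ W_i sinα_i, with Δl_i = b_i / cosα_i.
Slice 1: Δl = 1.8/cos(-6.4°) = 1.811 m; N'_1 = 30·cos(-6.4°) = 29.8; c'Δl = 26.99; W sinα = -3.3
Slice 2: Δl = 2.4/cos7.5° = 2.421 m; N'_2 = 116·cos7.5° = 115.0; c'Δl = 36.07; W sinα = 15.1
Slice 3: Δl = 2.2/cos23.3° = 2.395 m; N'_3 = 136·cos23.3° = 124.9; c'Δl = 35.69; W sinα = 53.8
Slice 4: Δl = 2.6/cos42.2° = 3.510 m; N'_4 = 79·cos42.2° = 58.5; c'Δl = 52.29; W sinα = 53.1
Σc'Δl = 151.0 kN/m; ΣN' = 328.3 kN/m; ΣW sinα = 118.7 kN/m
Resisting = 151.0 + 328.3·tan20.2° = 151.0 + 120.8 = 271.8 kN/m
FS = 271.8 / 118.7 = 2.291

FS = 2.29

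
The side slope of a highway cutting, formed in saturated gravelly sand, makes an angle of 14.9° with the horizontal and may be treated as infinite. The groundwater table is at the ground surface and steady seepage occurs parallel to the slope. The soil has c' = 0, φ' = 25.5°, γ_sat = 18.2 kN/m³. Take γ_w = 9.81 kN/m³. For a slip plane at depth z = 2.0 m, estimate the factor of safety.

FS = 0.83

With seepage parallel to the slope and the water table at the surface, the effective normal stress on the slip plane uses the buoyant unit weight γ' = γ_sat − γ_w while the driving shear stress uses γ_sat:
FS = [c' + γ' z cos²β tanφ'] / [γ_sat z sinβ cosβ]
(For c' = 0 this reduces to FS = (γ'/γ_sat)·tanφ'/tanβ.)
γ' = 18.2 − 9.81 = 8.39 kN/m³
Numerator = 0.0 + 8.39·2.0·cos²14.9°·tan25.5° = 0.0 + 8.39·2.0·0.9339·0.4770 = 7.474 kPa
Denominator = 18.2·2.0·sin14.9°·cos14.9° = 18.2·2.0·0.2571·0.9664 = 9.045 kPa
FS = 7.474 / 9.045 = 0.826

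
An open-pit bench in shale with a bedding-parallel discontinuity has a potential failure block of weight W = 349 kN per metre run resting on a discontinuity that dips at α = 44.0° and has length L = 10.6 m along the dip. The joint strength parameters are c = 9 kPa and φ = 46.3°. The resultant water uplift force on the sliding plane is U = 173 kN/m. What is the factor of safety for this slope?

Resolving the block weight along and normal to the plane and applying the Mohr–Coulomb strength on the joint:
N' = W cosα − U = 349·cos44.0° − 173 = 78.0 kN/m
Driving force T = W sinα = 349·sin44.0° = 242.4 kN/m
Resisting force R = c·L + N'·tanφ = 9·10.6 + 78.0·tan46.3° = 95.4 + 81.7 = 177.1 kN/m
FS = R / T = 177.1 / 242.4 = 0.730

FS = 0.73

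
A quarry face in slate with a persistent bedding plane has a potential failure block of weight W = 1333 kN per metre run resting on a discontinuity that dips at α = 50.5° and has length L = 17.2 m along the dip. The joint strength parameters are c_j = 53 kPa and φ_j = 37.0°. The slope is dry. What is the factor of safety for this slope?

Resolving the block weight along and normal to the plane and applying the Mohr–Coulomb strength on the joint:
N' = W cosα = 1333·cos50.5° = 847.9 kN/m
Driving force T = W sinα = 1333·sin50.5° = 1028.6 kN/m
Resisting force R = c_j·L + N'·tanφ_j = 53·17.2 + 847.9·tan37.0° = 911.6 + 638.9 = 1550.5 kN/m
FS = R / T = 1550.5 / 1028.6 = 1.507

FS = 1.51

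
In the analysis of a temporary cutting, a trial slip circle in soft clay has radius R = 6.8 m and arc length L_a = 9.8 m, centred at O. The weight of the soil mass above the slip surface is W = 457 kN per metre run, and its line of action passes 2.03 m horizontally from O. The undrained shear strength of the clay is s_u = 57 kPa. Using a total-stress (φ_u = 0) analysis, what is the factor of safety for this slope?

Taking moments about the centre O, the resisting moment is provided by the undrained shear strength acting along the arc:
M_R = s_u·L_a·R = 57·9.80·6.8 = 3798.5 kN·m/m
M_D = W·d = 457·2.03 = 927.7 kN·m/m
FS = M_R / M_D = 3798.5 / 927.7 = 4.094

FS = 4.09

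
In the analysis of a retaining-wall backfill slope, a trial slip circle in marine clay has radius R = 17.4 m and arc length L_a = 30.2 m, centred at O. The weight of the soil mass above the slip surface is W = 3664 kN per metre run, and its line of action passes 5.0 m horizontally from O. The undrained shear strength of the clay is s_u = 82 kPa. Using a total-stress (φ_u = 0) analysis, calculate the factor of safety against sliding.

Taking moments about the centre O, the resisting moment is provided by the undrained shear strength acting along the arc:
M_R = s_u·L_a·R = 82·30.20·17.4 = 43089.4 kN·m/m
M_D = W·d = 3664·5.0 = 18320.0 kN·m/m
FS = M_R / M_D = 43089.4 / 18320.0 = 2.352

FS = 2.35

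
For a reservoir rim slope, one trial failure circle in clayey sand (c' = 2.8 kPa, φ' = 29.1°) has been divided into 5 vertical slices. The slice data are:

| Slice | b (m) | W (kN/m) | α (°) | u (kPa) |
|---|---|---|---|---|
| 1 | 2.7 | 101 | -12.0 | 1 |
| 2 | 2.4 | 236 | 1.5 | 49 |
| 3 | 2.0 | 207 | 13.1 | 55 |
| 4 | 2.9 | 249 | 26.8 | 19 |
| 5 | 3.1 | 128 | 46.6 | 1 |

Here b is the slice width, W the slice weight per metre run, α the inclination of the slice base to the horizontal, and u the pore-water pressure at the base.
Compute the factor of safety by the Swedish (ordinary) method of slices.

Ordinary method of slices: FS = Σ[c'·Δl_i + (W_i cosα_i − u_i·Δl_i)·tanφ'] / Σ W_i sinα_i, with Δl_i = b_i / cosα_i.
Slice 1: Δl = 2.7/cos(-12.0°) = 2.760 m; N'_1 = 101·cos(-12.0°) − 1·2.760 = 96.0; c'Δl = 7.73; W sinα = -21.0
Slice 2: Δl = 2.4/cos1.5° = 2.401 m; N'_2 = 236·cos1.5° − 49·2.401 = 118.3; c'Δl = 6.72; W sinα = 6.2
Slice 3: Δl = 2.0/cos13.1° = 2.053 m; N'_3 = 207·cos13.1° − 55·2.053 = 88.7; c'Δl = 5.75; W sinα = 46.9
Slice 4: Δl = 2.9/cos26.8° = 3.249 m; N'_4 = 249·cos26.8° − 19·3.249 = 160.5; c'Δl = 9.10; W sinα = 112.3
Slice 5: Δl = 3.1/cos46.6° = 4.512 m; N'_5 = 128·cos46.6° − 1·4.512 = 83.4; c'Δl = 12.63; W sinα = 93.0
Σc'Δl = 41.9 kN/m; ΣN' = 546.9 kN/m; ΣW sinα = 237.4 kN/m
Resisting = 41.9 + 546.9·tan29.1° = 41.9 + 304.4 = 346.4 kN/m
FS = 346.4 / 237.4 = 1.459

FS = 1.46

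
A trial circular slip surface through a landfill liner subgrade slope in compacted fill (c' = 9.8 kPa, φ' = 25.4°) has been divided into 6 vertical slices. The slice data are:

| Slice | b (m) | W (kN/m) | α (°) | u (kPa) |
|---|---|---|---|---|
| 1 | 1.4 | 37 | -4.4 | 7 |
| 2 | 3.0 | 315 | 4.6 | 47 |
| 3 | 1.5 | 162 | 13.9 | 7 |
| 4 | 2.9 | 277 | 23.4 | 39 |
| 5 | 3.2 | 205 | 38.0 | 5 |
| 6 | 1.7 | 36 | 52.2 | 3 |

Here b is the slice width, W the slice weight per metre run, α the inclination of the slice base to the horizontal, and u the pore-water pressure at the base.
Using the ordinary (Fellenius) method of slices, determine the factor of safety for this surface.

Ordinary method of slices: FS = Σ[c'·Δl_i + (W_i cosα_i − u_i·Δl_i)·tanφ'] / Σ W_i sinα_i, with Δl_i = b_i / cosα_i.
Slice 1: Δl = 1.4/cos(-4.4°) = 1.404 m; N'_1 = 37·cos(-4.4°) − 7·1.404 = 27.1; c'Δl = 13.76; W sinα = -2.8
Slice 2: Δl = 3.0/cos4.6° = 3.010 m; N'_2 = 315·cos4.6° − 47·3.010 = 172.5; c'Δl = 29.50; W sinα = 25.3
Slice 3: Δl = 1.5/cos13.9° = 1.545 m; N'_3 = 162·cos13.9° − 7·1.545 = 146.4; c'Δl = 15.14; W sinα = 38.9
Slice 4: Δl = 2.9/cos23.4° = 3.160 m; N'_4 = 277·cos23.4° − 39·3.160 = 131.0; c'Δl = 30.97; W sinα = 110.0
Slice 5: Δl = 3.2/cos38.0° = 4.061 m; N'_5 = 205·cos38.0° − 5·4.061 = 141.2; c'Δl = 39.80; W sinα = 126.2
Slice 6: Δl = 1.7/cos52.2° = 2.774 m; N'_6 = 36·cos52.2° − 3·2.774 = 13.7; c'Δl = 27.18; W sinα = 28.4
Σc'Δl = 156.3 kN/m; ΣN' = 632.0 kN/m; ΣW sinα = 326.0 kN/m
Resisting = 156.3 + 632.0·tan25.4° = 156.3 + 300.1 = 456.4 kN/m
FS = 456.4 / 326.0 = 1.400

FS = 1.40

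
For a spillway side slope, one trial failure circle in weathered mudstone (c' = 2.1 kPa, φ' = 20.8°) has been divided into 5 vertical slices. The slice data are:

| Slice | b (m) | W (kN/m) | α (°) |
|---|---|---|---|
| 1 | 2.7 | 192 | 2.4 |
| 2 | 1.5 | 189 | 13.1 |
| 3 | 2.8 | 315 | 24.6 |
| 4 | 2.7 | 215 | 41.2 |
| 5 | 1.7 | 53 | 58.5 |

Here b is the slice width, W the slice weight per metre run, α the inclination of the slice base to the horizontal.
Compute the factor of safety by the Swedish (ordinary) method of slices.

FS = 0.96

Ordinary method of slices: FS = Σ[c'·Δl_i + (W_i cosα_i)·tanφ'] / Σ W_i sinα_i, with Δl_i = b_i / cosα_i.
Slice 1: Δl = 2.7/cos2.4° = 2.702 m; N'_1 = 192·cos2.4° = 191.8; c'Δl = 5.67; W sinα = 8.0
Slice 2: Δl = 1.5/cos13.1° = 1.540 m; N'_2 = 189·cos13.1° = 184.1; c'Δl = 3.23; W sinα = 42.8
Slice 3: Δl = 2.8/cos24.6° = 3.080 m; N'_3 = 315·cos24.6° = 286.4; c'Δl = 6.47; W sinα = 131.1
Slice 4: Δl = 2.7/cos41.2° = 3.588 m; N'_4 = 215·cos41.2° = 161.8; c'Δl = 7.54; W sinα = 141.6
Slice 5: Δl = 1.7/cos58.5° = 3.254 m; N'_5 = 53·cos58.5° = 27.7; c'Δl = 6.83; W sinα = 45.2
Σc'Δl = 29.7 kN/m; ΣN' = 851.8 kN/m; ΣW sinα = 368.8 kN/m
Resisting = 29.7 + 851.8·tan20.8° = 29.7 + 323.6 = 353.3 kN/m
FS = 353.3 / 368.8 = 0.958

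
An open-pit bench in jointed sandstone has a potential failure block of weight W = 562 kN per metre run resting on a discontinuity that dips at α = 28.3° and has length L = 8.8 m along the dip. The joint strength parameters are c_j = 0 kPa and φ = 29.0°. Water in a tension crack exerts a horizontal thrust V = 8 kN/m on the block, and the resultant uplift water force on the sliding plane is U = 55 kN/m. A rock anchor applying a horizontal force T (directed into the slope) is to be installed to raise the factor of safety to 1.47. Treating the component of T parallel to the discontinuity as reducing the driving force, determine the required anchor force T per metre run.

Resolving forces along and normal to the sliding plane, with the horizontal anchor force T adding T·sinα to the effective normal force and T·cosα acting up the plane against the driving force:
FS = [c_jL + (W cosα − U − V sinα + T sinα) tanφ] / [W sinα + V cosα − T cosα]
Without the anchor: N' = 436.0 kN/m, driving T_d = 273.5 kN/m, resisting R = 0·8.8 + 436.0·tan29.0° = 241.7 kN/m, FS = 0.88.
Setting FS = 1.47 and solving for T:
1.47·(273.5 − T cos28.3°) = 241.7 + T sin28.3°·tan29.0°
T·(sin28.3°·tan29.0° + 1.47·cos28.3°) = 1.47·273.5 − 241.7
T·(0.4741·0.5543 + 1.47·0.8805) = 402.0 − 241.7 = 160.3
T·1.5571 = 160.3
T = 103.0 kN/m

T = 103 kN/m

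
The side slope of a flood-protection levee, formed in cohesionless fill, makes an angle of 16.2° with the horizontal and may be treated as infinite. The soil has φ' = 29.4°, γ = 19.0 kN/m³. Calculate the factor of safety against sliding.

FS = 1.94

For a dry cohesionless infinite slope the factor of safety is FS = tanφ' / tanβ.
FS = tan29.4° / tan16.2° = 0.5635 / 0.2905 = 1.939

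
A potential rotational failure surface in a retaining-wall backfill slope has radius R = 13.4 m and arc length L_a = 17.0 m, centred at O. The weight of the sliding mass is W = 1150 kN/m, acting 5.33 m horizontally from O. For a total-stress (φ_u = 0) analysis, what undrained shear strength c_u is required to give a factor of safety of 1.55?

c_u = 41.7 kPa

FS = c_u·L_a·R / (W·d), so c_u = FS·W·d / (L_a·R).
c_u = 1.55·1150·5.33 / (17.00·13.4) = 9500.7 / 227.80 = 41.71 kPa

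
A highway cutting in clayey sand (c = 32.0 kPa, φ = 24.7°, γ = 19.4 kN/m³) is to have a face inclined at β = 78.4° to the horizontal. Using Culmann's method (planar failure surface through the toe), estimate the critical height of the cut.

Culmann's analysis gives the critical failure plane at α_cr = (β + φ)/2 = (78.4 + 24.7)/2 = 51.6°, and the critical height
H_c = (4c/γ) · sinβ cosφ / [1 − cos(β − φ)]
    = (4·32.0/19.4) · sin78.4°·cos24.7° / [1 − cos(53.7°)]
    = 6.598 · 0.9796·0.9085 / [1 − 0.5920]
    = 6.598 · 0.8900 / 0.4080
    = 14.39 m

H_c = 14.39 m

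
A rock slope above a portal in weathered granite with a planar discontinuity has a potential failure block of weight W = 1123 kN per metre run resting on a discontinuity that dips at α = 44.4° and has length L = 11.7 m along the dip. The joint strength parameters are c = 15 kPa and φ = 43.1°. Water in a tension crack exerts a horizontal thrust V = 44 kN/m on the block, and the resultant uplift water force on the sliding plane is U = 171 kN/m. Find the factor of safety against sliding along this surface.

FS = 0.90

Resolving the block weight along and normal to the plane and applying the Mohr–Coulomb strength on the joint:
N' = W cosα − U − V sinα = 1123·cos44.4° − 171 − 44·sin44.4° = 600.6 kN/m
Driving force T = W sinα + V cosα = 1123·sin44.4° + 44·cos44.4° = 817.2 kN/m
Resisting force R = c·L + N'·tanφ = 15·11.7 + 600.6·tan43.1° = 175.5 + 562.0 = 737.5 kN/m
FS = R / T = 737.5 / 817.2 = 0.903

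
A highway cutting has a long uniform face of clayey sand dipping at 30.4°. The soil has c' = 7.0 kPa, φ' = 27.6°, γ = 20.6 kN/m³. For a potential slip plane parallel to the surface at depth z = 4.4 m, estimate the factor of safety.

FS = 1.07

For an infinite slope with a slip plane parallel to the surface (no pore pressure): FS = [c' + γz cos²β tanφ'] / [γz sinβ cosβ].
γz = 20.6·4.4 = 90.64 kN/m²
Numerator = 7.0 + 90.64·cos²30.4°·tan27.6° = 7.0 + 90.64·0.7439·0.5228 = 42.251 kPa
Denominator = 90.64·sin30.4°·cos30.4° = 90.64·0.5060·0.8625 = 39.561 kPa
FS = 42.251 / 39.561 = 1.068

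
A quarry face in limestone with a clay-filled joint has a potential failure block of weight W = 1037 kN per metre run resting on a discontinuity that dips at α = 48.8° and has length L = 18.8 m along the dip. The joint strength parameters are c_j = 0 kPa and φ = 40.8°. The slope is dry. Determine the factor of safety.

Resolving the block weight along and normal to the plane and applying the Mohr–Coulomb strength on the joint:
N' = W cosα = 1037·cos48.8° = 683.1 kN/m
Driving force T = W sinα = 1037·sin48.8° = 780.3 kN/m
Resisting force R = c_j·L + N'·tanφ = 0·18.8 + 683.1·tan40.8° = 0.0 + 589.6 = 589.6 kN/m
FS = R / T = 589.6 / 780.3 = 0.756

FS = 0.76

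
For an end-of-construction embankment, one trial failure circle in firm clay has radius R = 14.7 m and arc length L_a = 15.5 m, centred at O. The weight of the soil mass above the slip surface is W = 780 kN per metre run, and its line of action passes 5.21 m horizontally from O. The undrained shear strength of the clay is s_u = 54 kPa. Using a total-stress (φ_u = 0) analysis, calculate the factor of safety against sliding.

Taking moments about the centre O, the resisting moment is provided by the undrained shear strength acting along the arc:
M_R = s_u·L_a·R = 54·15.50·14.7 = 12303.9 kN·m/m
M_D = W·d = 780·5.21 = 4063.8 kN·m/m
FS = M_R / M_D = 12303.9 / 4063.8 = 3.028

FS = 3.03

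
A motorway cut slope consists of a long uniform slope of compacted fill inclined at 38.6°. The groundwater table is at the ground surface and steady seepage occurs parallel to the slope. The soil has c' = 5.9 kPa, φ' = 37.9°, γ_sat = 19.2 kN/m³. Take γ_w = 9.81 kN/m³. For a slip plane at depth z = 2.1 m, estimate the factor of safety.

FS = 0.78

With seepage parallel to the slope and the water table at the surface, the effective normal stress on the slip plane uses the buoyant unit weight γ' = γ_sat − γ_w while the driving shear stress uses γ_sat:
FS = [c' + γ' z cos²β tanφ'] / [γ_sat z sinβ cosβ]
γ' = 19.2 − 9.81 = 9.39 kN/m³
Numerator = 5.9 + 9.39·2.1·cos²38.6°·tan37.9° = 5.9 + 9.39·2.1·0.6108·0.7785 = 15.276 kPa
Denominator = 19.2·2.1·sin38.6°·cos38.6° = 19.2·2.1·0.6239·0.7815 = 19.659 kPa
FS = 15.276 / 19.659 = 0.777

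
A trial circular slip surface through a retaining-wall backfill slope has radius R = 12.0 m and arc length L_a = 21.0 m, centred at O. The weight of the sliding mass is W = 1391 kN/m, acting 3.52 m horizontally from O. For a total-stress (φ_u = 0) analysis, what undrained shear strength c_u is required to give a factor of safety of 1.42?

c_u = 27.6 kPa

FS = c_u·L_a·R / (W·d), so c_u = FS·W·d / (L_a·R).
c_u = 1.42·1391·3.52 / (21.00·12.0) = 6952.8 / 252.00 = 27.59 kPa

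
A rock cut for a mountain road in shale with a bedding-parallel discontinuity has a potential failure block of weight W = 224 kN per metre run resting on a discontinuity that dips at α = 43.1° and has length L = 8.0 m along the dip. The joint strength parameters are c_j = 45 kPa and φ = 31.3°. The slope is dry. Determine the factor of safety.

Resolving the block weight along and normal to the plane and applying the Mohr–Coulomb strength on the joint:
N' = W cosα = 224·cos43.1° = 163.6 kN/m
Driving force T = W sinα = 224·sin43.1° = 153.1 kN/m
Resisting force R = c_j·L + N'·tanφ = 45·8.0 + 163.6·tan31.3° = 360.0 + 99.4 = 459.4 kN/m
FS = R / T = 459.4 / 153.1 = 3.002

FS = 3.00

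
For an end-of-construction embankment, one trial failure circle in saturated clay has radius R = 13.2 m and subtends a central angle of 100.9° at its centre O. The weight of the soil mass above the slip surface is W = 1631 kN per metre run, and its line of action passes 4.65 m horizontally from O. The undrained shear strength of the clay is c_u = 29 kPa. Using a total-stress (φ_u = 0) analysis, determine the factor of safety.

Taking moments about the centre O, the resisting moment is provided by the undrained shear strength acting along the arc:
Arc length L_a = R·θ = 13.2·(100.9°·π/180) = 13.2·1.7610 = 23.25 m
M_R = c_u·L_a·R = 29·23.25·13.2 = 8898.5 kN·m/m
M_D = W·d = 1631·4.65 = 7584.2 kN·m/m
FS = M_R / M_D = 8898.5 / 7584.2 = 1.173

FS = 1.17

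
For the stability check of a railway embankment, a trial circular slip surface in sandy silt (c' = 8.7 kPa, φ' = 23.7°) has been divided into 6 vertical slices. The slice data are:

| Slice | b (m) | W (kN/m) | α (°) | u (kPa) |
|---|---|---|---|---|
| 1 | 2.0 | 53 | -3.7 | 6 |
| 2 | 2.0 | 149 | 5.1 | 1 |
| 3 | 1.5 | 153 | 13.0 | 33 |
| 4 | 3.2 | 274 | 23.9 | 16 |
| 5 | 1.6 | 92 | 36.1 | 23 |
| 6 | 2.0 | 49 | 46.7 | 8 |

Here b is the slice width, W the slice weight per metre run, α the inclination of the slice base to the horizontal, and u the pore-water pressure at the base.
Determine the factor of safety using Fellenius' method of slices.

FS = 1.42

Ordinary method of slices: FS = Σ[c'·Δl_i + (W_i cosα_i − u_i·Δl_i)·tanφ'] / Σ W_i sinα_i, with Δl_i = b_i / cosα_i.
Slice 1: Δl = 2.0/cos(-3.7°) = 2.004 m; N'_1 = 53·cos(-3.7°) − 6·2.004 = 40.9; c'Δl = 17.44; W sinα = -3.4
Slice 2: Δl = 2.0/cos5.1° = 2.008 m; N'_2 = 149·cos5.1° − 1·2.008 = 146.4; c'Δl = 17.47; W sinα = 13.2
Slice 3: Δl = 1.5/cos13.0° = 1.539 m; N'_3 = 153·cos13.0° − 33·1.539 = 98.3; c'Δl = 13.39; W sinα = 34.4
Slice 4: Δl = 3.2/cos23.9° = 3.500 m; N'_4 = 274·cos23.9° − 16·3.500 = 194.5; c'Δl = 30.45; W sinα = 111.0
Slice 5: Δl = 1.6/cos36.1° = 1.980 m; N'_5 = 92·cos36.1° − 23·1.980 = 28.8; c'Δl = 17.23; W sinα = 54.2
Slice 6: Δl = 2.0/cos46.7° = 2.916 m; N'_6 = 49·cos46.7° − 8·2.916 = 10.3; c'Δl = 25.37; W sinα = 35.7
Σc'Δl = 121.3 kN/m; ΣN' = 519.1 kN/m; ΣW sinα = 245.1 kN/m
Resisting = 121.3 + 519.1·tan23.7° = 121.3 + 227.9 = 349.2 kN/m
FS = 349.2 / 245.1 = 1.425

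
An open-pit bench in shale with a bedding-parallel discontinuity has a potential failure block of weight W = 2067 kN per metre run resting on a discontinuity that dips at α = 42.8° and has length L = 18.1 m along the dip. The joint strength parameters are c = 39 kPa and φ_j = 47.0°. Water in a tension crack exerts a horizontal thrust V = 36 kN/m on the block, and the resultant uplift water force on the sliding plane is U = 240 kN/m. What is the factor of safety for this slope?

Resolving the block weight along and normal to the plane and applying the Mohr–Coulomb strength on the joint:
N' = W cosα − U − V sinα = 2067·cos42.8° − 240 − 36·sin42.8° = 1252.2 kN/m
Driving force T = W sinα + V cosα = 2067·sin42.8° + 36·cos42.8° = 1430.8 kN/m
Resisting force R = c·L + N'·tanφ_j = 39·18.1 + 1252.2·tan47.0° = 705.9 + 1342.8 = 2048.7 kN/m
FS = R / T = 2048.7 / 1430.8 = 1.432

FS = 1.43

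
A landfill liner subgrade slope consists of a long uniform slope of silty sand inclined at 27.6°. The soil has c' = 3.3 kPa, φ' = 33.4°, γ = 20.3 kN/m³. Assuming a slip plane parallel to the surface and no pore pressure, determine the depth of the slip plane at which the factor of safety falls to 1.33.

z = 5.76 m

Setting FS = 1.33 in FS = [c' + γz cos²β tanφ'] / [γz sinβ cosβ] and solving for z:
z = c' / [γ cosβ (FS·sinβ − cosβ·tanφ')]
  = 3.3 / [20.3·cos27.6°·(1.33·sin27.6° − cos27.6°·tan33.4°)]
  = 3.3 / [20.3·0.8862·(1.33·0.4633 − 0.8862·0.6594)]
  = 3.3 / 0.5728 = 5.761 m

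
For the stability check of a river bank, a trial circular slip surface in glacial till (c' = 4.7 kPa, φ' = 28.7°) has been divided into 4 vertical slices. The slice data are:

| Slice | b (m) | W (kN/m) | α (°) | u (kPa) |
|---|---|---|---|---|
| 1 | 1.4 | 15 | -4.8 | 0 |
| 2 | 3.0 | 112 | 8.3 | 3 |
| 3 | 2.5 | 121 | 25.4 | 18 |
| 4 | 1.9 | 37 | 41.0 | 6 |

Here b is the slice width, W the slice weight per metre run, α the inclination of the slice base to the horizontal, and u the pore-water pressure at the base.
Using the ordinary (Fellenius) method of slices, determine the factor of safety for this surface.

FS = 1.64

Ordinary method of slices: FS = Σ[c'·Δl_i + (W_i cosα_i − u_i·Δl_i)·tanφ'] / Σ W_i sinα_i, with Δl_i = b_i / cosα_i.
Slice 1: Δl = 1.4/cos(-4.8°) = 1.405 m; N'_1 = 15·cos(-4.8°) − 0·1.405 = 14.9; c'Δl = 6.60; W sinα = -1.3
Slice 2: Δl = 3.0/cos8.3° = 3.032 m; N'_2 = 112·cos8.3° − 3·3.032 = 101.7; c'Δl = 14.25; W sinα = 16.2
Slice 3: Δl = 2.5/cos25.4° = 2.768 m; N'_3 = 121·cos25.4° − 18·2.768 = 59.5; c'Δl = 13.01; W sinα = 51.9
Slice 4: Δl = 1.9/cos41.0° = 2.518 m; N'_4 = 37·cos41.0° − 6·2.518 = 12.8; c'Δl = 11.83; W sinα = 24.3
Σc'Δl = 45.7 kN/m; ΣN' = 189.0 kN/m; ΣW sinα = 91.1 kN/m
Resisting = 45.7 + 189.0·tan28.7° = 45.7 + 103.5 = 149.2 kN/m
FS = 149.2 / 91.1 = 1.638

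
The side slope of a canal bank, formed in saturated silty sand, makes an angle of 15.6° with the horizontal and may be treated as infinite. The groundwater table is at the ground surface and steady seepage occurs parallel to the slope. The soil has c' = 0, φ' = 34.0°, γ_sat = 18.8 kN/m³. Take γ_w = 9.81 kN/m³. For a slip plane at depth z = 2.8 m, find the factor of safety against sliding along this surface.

With seepage parallel to the slope and the water table at the surface, the effective normal stress on the slip plane uses the buoyant unit weight γ' = γ_sat − γ_w while the driving shear stress uses γ_sat:
FS = [c' + γ' z cos²β tanφ'] / [γ_sat z sinβ cosβ]
(For c' = 0 this reduces to FS = (γ'/γ_sat)·tanφ'/tanβ.)
γ' = 18.8 − 9.81 = 8.99 kN/m³
Numerator = 0.0 + 8.99·2.8·cos²15.6°·tan34.0° = 0.0 + 8.99·2.8·0.9277·0.6745 = 15.751 kPa
Denominator = 18.8·2.8·sin15.6°·cos15.6° = 18.8·2.8·0.2689·0.9632 = 13.634 kPa
FS = 15.751 / 13.634 = 1.155

FS = 1.16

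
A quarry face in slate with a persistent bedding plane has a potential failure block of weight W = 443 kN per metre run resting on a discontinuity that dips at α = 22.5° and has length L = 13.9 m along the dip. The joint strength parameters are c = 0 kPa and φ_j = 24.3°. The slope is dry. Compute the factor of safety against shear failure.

Resolving the block weight along and normal to the plane and applying the Mohr–Coulomb strength on the joint:
N' = W cosα = 443·cos22.5° = 409.3 kN/m
Driving force T = W sinα = 443·sin22.5° = 169.5 kN/m
Resisting force R = c·L + N'·tanφ_j = 0·13.9 + 409.3·tan24.3° = 0.0 + 184.8 = 184.8 kN/m
FS = R / T = 184.8 / 169.5 = 1.090

FS = 1.09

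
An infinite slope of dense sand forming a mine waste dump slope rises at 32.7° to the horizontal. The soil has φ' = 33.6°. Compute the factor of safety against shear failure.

For a dry cohesionless infinite slope the factor of safety is FS = tanφ' / tanβ.
FS = tan33.6° / tan32.7° = 0.6644 / 0.6420 = 1.035

FS = 1.03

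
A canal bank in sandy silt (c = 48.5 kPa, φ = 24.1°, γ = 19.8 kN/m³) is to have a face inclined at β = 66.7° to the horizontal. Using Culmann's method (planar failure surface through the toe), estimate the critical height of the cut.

Culmann's analysis gives the critical failure plane at α_cr = (β + φ)/2 = (66.7 + 24.1)/2 = 45.4°, and the critical height
H_c = (4c/γ) · sinβ cosφ / [1 − cos(β − φ)]
    = (4·48.5/19.8) · sin66.7°·cos24.1° / [1 − cos(42.6°)]
    = 9.798 · 0.9184·0.9128 / [1 − 0.7361]
    = 9.798 · 0.8384 / 0.2639
    = 31.13 m

H_c = 31.13 m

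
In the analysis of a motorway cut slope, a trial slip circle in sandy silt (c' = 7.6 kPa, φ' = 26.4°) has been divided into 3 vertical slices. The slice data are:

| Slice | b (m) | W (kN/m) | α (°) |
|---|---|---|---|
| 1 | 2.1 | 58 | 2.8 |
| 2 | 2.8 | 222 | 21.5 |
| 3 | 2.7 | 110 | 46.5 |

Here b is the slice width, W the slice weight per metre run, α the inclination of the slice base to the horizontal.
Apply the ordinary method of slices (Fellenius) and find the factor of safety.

FS = 1.45

Ordinary method of slices: FS = Σ[c'·Δl_i + (W_i cosα_i)·tanφ'] / Σ W_i sinα_i, with Δl_i = b_i / cosα_i.
Slice 1: Δl = 2.1/cos2.8° = 2.103 m; N'_1 = 58·cos2.8° = 57.9; c'Δl = 15.98; W sinα = 2.8
Slice 2: Δl = 2.8/cos21.5° = 3.009 m; N'_2 = 222·cos21.5° = 206.6; c'Δl = 22.87; W sinα = 81.4
Slice 3: Δl = 2.7/cos46.5° = 3.922 m; N'_3 = 110·cos46.5° = 75.7; c'Δl = 29.81; W sinα = 79.8
Σc'Δl = 68.7 kN/m; ΣN' = 340.2 kN/m; ΣW sinα = 164.0 kN/m
Resisting = 68.7 + 340.2·tan26.4° = 68.7 + 168.9 = 237.5 kN/m
FS = 237.5 / 164.0 = 1.449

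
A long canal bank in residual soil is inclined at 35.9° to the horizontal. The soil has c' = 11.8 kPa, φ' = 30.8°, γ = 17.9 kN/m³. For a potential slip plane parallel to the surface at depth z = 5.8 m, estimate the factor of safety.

For an infinite slope with a slip plane parallel to the surface (no pore pressure): FS = [c' + γz cos²β tanφ'] / [γz sinβ cosβ].
γz = 17.9·5.8 = 103.82 kN/m²
Numerator = 11.8 + 103.82·cos²35.9°·tan30.8° = 11.8 + 103.82·0.6562·0.5961 = 52.410 kPa
Denominator = 103.82·sin35.9°·cos35.9° = 103.82·0.5864·0.8100 = 49.313 kPa
FS = 52.410 / 49.313 = 1.063

FS = 1.06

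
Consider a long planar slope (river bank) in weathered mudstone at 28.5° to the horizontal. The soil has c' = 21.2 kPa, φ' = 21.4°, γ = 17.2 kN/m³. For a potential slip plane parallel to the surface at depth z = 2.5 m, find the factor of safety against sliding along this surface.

For an infinite slope with a slip plane parallel to the surface (no pore pressure): FS = [c' + γz cos²β tanφ'] / [γz sinβ cosβ].
γz = 17.2·2.5 = 43.00 kN/m²
Numerator = 21.2 + 43.00·cos²28.5°·tan21.4° = 21.2 + 43.00·0.7723·0.3919 = 34.215 kPa
Denominator = 43.00·sin28.5°·cos28.5° = 43.00·0.4772·0.8788 = 18.031 kPa
FS = 34.215 / 18.031 = 1.898

FS = 1.90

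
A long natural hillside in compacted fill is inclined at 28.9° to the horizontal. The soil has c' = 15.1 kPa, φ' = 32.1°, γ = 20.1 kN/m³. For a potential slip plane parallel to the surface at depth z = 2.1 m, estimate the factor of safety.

FS = 1.98

For an infinite slope with a slip plane parallel to the surface (no pore pressure): FS = [c' + γz cos²β tanφ'] / [γz sinβ cosβ].
γz = 20.1·2.1 = 42.21 kN/m²
Numerator = 15.1 + 42.21·cos²28.9°·tan32.1° = 15.1 + 42.21·0.7664·0.6273 = 35.394 kPa
Denominator = 42.21·sin28.9°·cos28.9° = 42.21·0.4833·0.8755 = 17.859 kPa
FS = 35.394 / 17.859 = 1.982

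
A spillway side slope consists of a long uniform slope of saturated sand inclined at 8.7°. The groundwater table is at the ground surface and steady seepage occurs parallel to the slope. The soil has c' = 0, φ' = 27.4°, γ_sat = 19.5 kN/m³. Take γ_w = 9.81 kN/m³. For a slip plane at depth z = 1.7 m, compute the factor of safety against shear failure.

With seepage parallel to the slope and the water table at the surface, the effective normal stress on the slip plane uses the buoyant unit weight γ' = γ_sat − γ_w while the driving shear stress uses γ_sat:
FS = [c' + γ' z cos²β tanφ'] / [γ_sat z sinβ cosβ]
(For c' = 0 this reduces to FS = (γ'/γ_sat)·tanφ'/tanβ.)
γ' = 19.5 − 9.81 = 9.69 kN/m³
Numerator = 0.0 + 9.69·1.7·cos²8.7°·tan27.4° = 0.0 + 9.69·1.7·0.9771·0.5184 = 8.343 kPa
Denominator = 19.5·1.7·sin8.7°·cos8.7° = 19.5·1.7·0.1513·0.9885 = 4.957 kPa
FS = 8.343 / 4.957 = 1.683

FS = 1.68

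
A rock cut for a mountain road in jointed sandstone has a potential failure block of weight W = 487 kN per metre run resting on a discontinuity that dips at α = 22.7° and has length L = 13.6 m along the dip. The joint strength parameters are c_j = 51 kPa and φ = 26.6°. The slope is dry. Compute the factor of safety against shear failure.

FS = 4.89

Resolving the block weight along and normal to the plane and applying the Mohr–Coulomb strength on the joint:
N' = W cosα = 487·cos22.7° = 449.3 kN/m
Driving force T = W sinα = 487·sin22.7° = 187.9 kN/m
Resisting force R = c_j·L + N'·tanφ = 51·13.6 + 449.3·tan26.6° = 693.6 + 225.0 = 918.6 kN/m
FS = R / T = 918.6 / 187.9 = 4.888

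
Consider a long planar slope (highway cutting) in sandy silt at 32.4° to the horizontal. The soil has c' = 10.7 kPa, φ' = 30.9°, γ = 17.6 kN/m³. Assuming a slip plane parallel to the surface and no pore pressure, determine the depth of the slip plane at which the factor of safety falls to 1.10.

z = 8.56 m

Setting FS = 1.10 in FS = [c' + γz cos²β tanφ'] / [γz sinβ cosβ] and solving for z:
z = c' / [γ cosβ (FS·sinβ − cosβ·tanφ')]
  = 10.7 / [17.6·cos32.4°·(1.10·sin32.4° − cos32.4°·tan30.9°)]
  = 10.7 / [17.6·0.8443·(1.10·0.5358 − 0.8443·0.5985)]
  = 10.7 / 1.2496 = 8.563 m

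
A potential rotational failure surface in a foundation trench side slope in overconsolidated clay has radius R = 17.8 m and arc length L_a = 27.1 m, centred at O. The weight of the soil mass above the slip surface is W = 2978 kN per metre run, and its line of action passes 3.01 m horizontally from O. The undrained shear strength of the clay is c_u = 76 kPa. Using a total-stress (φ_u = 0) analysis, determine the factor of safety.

Taking moments about the centre O, the resisting moment is provided by the undrained shear strength acting along the arc:
M_R = c_u·L_a·R = 76·27.10·17.8 = 36660.9 kN·m/m
M_D = W·d = 2978·3.01 = 8963.8 kN·m/m
FS = M_R / M_D = 36660.9 / 8963.8 = 4.090

FS = 4.09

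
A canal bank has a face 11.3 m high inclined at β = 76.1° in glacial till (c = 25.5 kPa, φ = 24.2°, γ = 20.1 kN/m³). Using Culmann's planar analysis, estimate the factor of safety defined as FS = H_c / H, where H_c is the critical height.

H_c = (4c/γ) · sinβ cosφ / [1 − cos(β − φ)]
    = (4·25.5/20.1) · sin76.1°·cos24.2° / [1 − cos51.9°]
    = 5.075 · 0.8854 / 0.3830 = 11.73 m
FS = H_c / H = 11.73 / 11.3 = 1.038

FS = 1.04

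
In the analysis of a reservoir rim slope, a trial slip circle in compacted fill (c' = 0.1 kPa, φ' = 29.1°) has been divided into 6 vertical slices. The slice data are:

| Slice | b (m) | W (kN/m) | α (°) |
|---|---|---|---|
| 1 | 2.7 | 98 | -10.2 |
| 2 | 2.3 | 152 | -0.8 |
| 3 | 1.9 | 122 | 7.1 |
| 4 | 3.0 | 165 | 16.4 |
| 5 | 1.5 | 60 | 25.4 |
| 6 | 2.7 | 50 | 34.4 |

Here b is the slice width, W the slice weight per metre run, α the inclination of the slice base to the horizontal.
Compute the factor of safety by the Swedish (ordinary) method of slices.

Ordinary method of slices: FS = Σ[c'·Δl_i + (W_i cosα_i)·tanφ'] / Σ W_i sinα_i, with Δl_i = b_i / cosα_i.
Slice 1: Δl = 2.7/cos(-10.2°) = 2.743 m; N'_1 = 98·cos(-10.2°) = 96.5; c'Δl = 0.27; W sinα = -17.4
Slice 2: Δl = 2.3/cos(-0.8°) = 2.300 m; N'_2 = 152·cos(-0.8°) = 152.0; c'Δl = 0.23; W sinα = -2.1
Slice 3: Δl = 1.9/cos7.1° = 1.915 m; N'_3 = 122·cos7.1° = 121.1; c'Δl = 0.19; W sinα = 15.1
Slice 4: Δl = 3.0/cos16.4° = 3.127 m; N'_4 = 165·cos16.4° = 158.3; c'Δl = 0.31; W sinα = 46.6
Slice 5: Δl = 1.5/cos25.4° = 1.661 m; N'_5 = 60·cos25.4° = 54.2; c'Δl = 0.17; W sinα = 25.7
Slice 6: Δl = 2.7/cos34.4° = 3.272 m; N'_6 = 50·cos34.4° = 41.3; c'Δl = 0.33; W sinα = 28.2
Σc'Δl = 1.5 kN/m; ΣN' = 623.2 kN/m; ΣW sinα = 96.2 kN/m
Resisting = 1.5 + 623.2·tan29.1° = 1.5 + 346.9 = 348.4 kN/m
FS = 348.4 / 96.2 = 3.623

FS = 3.62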